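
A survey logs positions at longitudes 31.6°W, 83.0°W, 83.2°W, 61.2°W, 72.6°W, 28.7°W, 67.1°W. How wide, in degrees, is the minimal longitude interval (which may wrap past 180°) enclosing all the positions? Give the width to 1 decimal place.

54.5°

Sort the longitudes: -83.2°, -83.0°, -72.6°, -67.1°, -61.2°, -31.6°, -28.7°.
Eastward gaps between consecutive values (wrapping around): 0.2°, 10.4°, 5.5°, 5.9°, 29.6°, 2.9°, 305.5°.
Largest gap = 305.5° ⇒ minimal covering band is its complement: 360° − 305.5° = 54.5°.
Band runs from -83.2° eastward to -28.7°.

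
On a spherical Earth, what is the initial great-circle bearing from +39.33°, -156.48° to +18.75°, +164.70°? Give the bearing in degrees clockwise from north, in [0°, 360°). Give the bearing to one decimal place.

Δλ = 164.70 − -156.48 = 321.18°; wrapped into (−180°, 180°]: -38.82°.
θ = atan2( sin Δλ · cos φ₂ , cos φ₁ · sin φ₂ − sin φ₁ · cos φ₂ · cos Δλ )
  = atan2(-0.59361, -0.21895) = -110.247° → normalised to [0°, 360°): 249.753°.

249.8°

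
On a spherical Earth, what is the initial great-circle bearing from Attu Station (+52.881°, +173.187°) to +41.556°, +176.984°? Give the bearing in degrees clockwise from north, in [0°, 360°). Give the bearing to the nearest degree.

166°

Δλ = 176.984 − 173.187 = 3.797°.
θ = atan2( sin Δλ · cos φ₂ , cos φ₁ · sin φ₂ − sin φ₁ · cos φ₂ · cos Δλ )
  = atan2(0.04955, -0.19506) = 165.746° → normalised to [0°, 360°): 165.746°.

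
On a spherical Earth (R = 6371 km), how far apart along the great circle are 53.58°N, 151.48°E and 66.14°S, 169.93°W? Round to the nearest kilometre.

Δλ = -169.93 − 151.48 = -321.41°; wrapped into (−180°, 180°]: 38.59°.
Δφ = -66.14 − 53.58 = -119.72°.
a = sin²(Δφ/2) + cos φ₁ · cos φ₂ · sin²(Δλ/2) = 0.774102.
c = 2·atan2(√a, √(1−a)) = 2.15101 rad → d = 6371·c ≈ 13704.10 km.

13704 km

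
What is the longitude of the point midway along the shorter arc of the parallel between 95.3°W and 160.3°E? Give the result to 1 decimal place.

Signed shortest Δλ from -95.3° to +160.3° is -104.4°.
Midpoint longitude = -95.3° + (-104.4°)/2 = -95.3° − 52.2° = -147.5°.
(The naïve average (-95.3 + +160.3)/2 = 32.5° is on the wrong side of the globe.)

147.5°W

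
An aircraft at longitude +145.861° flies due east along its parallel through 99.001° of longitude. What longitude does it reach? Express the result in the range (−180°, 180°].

-115.138°

Start at +145.861°; shift +99.001° → +244.862°.
+244.862° lies outside (−180°, 180°]; subtract 360° → -115.138°.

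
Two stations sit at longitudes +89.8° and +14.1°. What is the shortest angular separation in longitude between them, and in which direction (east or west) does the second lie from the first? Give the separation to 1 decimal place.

Raw difference: 14.1 − 89.8 = -75.7°.
Normalise into (−180°, 180°]: -75.7° stays -75.7°.
Negative ⇒ the second point lies to the west; separation 75.7°.

75.7° west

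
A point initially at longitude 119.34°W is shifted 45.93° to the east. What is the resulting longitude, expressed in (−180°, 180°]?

73.41°W

Start at -119.34°; shift +45.93° → -73.41°.
-73.41° already lies in (−180°, 180°].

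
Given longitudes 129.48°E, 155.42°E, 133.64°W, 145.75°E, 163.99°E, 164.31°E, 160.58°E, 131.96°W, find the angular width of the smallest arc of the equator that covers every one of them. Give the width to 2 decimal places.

Sort the longitudes: -133.64°, -131.96°, +129.48°, +145.75°, +155.42°, +160.58°, +163.99°, +164.31°.
Eastward gaps between consecutive values (wrapping around): 1.68°, 261.44°, 16.27°, 9.67°, 5.16°, 3.41°, 0.32°, 62.05°.
Largest gap = 261.44° ⇒ minimal covering band is its complement: 360° − 261.44° = 98.56°.
Band runs from +129.48° eastward to -131.96°, crossing the antimeridian.

98.56°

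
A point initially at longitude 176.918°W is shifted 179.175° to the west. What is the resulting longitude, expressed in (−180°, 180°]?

3.907°E

Start at -176.918°; shift −179.175° → -356.093°.
-356.093° lies outside (−180°, 180°]; add 360° → +3.907°.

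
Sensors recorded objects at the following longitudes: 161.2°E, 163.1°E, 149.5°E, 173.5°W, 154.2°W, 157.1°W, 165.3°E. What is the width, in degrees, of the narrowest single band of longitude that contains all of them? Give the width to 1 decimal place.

Sort the longitudes: -173.5°, -157.1°, -154.2°, +149.5°, +161.2°, +163.1°, +165.3°.
Eastward gaps between consecutive values (wrapping around): 16.4°, 2.9°, 303.7°, 11.7°, 1.9°, 2.2°, 21.2°.
Largest gap = 303.7° ⇒ minimal covering band is its complement: 360° − 303.7° = 56.3°.
Band runs from +149.5° eastward to -154.2°, crossing the antimeridian.

56.3°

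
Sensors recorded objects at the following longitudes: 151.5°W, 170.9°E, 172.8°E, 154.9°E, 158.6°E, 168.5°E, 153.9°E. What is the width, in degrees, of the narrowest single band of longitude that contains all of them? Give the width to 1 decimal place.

Sort the longitudes: -151.5°, +153.9°, +154.9°, +158.6°, +168.5°, +170.9°, +172.8°.
Eastward gaps between consecutive values (wrapping around): 305.4°, 1.0°, 3.7°, 9.9°, 2.4°, 1.9°, 35.7°.
Largest gap = 305.4° ⇒ minimal covering band is its complement: 360° − 305.4° = 54.6°.
Band runs from +153.9° eastward to -151.5°, crossing the antimeridian.

54.6°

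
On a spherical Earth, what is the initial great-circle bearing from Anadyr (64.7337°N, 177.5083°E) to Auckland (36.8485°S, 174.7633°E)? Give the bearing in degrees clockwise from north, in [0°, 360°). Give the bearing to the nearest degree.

Δλ = 174.7633 − 177.5083 = -2.7450°.
θ = atan2( sin Δλ · cos φ₂ , cos φ₁ · sin φ₂ − sin φ₁ · cos φ₂ · cos Δλ )
  = atan2(-0.03832, -0.97881) = -177.758° → normalised to [0°, 360°): 182.242°.

182°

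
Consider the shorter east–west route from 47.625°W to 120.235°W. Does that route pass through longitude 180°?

No

Signed shortest Δλ = ((-120.235 − -47.625 + 180) mod 360) − 180 = -72.61°.
Going west by 72.61° from -47.625° reaches -120.235° without touching 180°.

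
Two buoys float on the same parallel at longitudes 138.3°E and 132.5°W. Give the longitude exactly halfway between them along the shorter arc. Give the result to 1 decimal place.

Signed shortest Δλ from +138.3° to -132.5° is +89.2°.
Midpoint longitude = +138.3° + (+89.2°)/2 = +138.3° + 44.6° = +182.9°.
Normalise into (−180°, 180°]: -177.1°.
(The naïve average (+138.3 + -132.5)/2 = 2.9° is on the wrong side of the globe.)

177.1°W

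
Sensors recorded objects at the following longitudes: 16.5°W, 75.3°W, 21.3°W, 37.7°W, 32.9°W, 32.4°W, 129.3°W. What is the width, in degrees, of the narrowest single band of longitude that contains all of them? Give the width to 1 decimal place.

112.8°

Sort the longitudes: -129.3°, -75.3°, -37.7°, -32.9°, -32.4°, -21.3°, -16.5°.
Eastward gaps between consecutive values (wrapping around): 54.0°, 37.6°, 4.8°, 0.5°, 11.1°, 4.8°, 247.2°.
Largest gap = 247.2° ⇒ minimal covering band is its complement: 360° − 247.2° = 112.8°.
Band runs from -129.3° eastward to -16.5°.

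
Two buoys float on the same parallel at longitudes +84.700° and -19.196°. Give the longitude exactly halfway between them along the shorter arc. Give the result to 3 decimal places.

+32.752°

Signed shortest Δλ from +84.700° to -19.196° is -103.896°.
Midpoint longitude = +84.700° + (-103.896°)/2 = +84.700° − 51.948° = +32.752°.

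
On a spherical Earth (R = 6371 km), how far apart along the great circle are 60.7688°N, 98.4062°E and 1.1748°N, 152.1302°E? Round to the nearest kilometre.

Δλ = 152.1302 − 98.4062 = 53.7240°.
Δφ = 1.1748 − 60.7688 = -59.5940°.
a = sin²(Δφ/2) + cos φ₁ · cos φ₂ · sin²(Δλ/2) = 0.346617.
c = 2·atan2(√a, √(1−a)) = 1.25900 rad → d = 6371·c ≈ 8021.10 km.

8021 km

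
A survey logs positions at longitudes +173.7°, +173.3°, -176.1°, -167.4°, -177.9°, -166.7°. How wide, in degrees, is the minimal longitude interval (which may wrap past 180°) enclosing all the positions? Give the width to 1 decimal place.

Sort the longitudes: -177.9°, -176.1°, -167.4°, -166.7°, +173.3°, +173.7°.
Eastward gaps between consecutive values (wrapping around): 1.8°, 8.7°, 0.7°, 340.0°, 0.4°, 8.4°.
Largest gap = 340.0° ⇒ minimal covering band is its complement: 360° − 340.0° = 20.0°.
Band runs from +173.3° eastward to -166.7°, crossing the antimeridian.

20.0°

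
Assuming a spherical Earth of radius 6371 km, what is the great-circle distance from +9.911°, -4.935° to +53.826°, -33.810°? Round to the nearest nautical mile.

Δλ = -33.810 − -4.935 = -28.875°.
Δφ = 53.826 − 9.911 = 43.915°.
a = sin²(Δφ/2) + cos φ₁ · cos φ₂ · sin²(Δλ/2) = 0.175958.
c = 2·atan2(√a, √(1−a)) = 0.86573 rad → d = 6371·c ≈ 5515.57 km ≈ 2978.17 nmi.

2978 nmi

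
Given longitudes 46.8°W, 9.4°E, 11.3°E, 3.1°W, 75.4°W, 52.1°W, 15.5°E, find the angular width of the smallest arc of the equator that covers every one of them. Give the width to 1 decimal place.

90.9°

Sort the longitudes: -75.4°, -52.1°, -46.8°, -3.1°, +9.4°, +11.3°, +15.5°.
Eastward gaps between consecutive values (wrapping around): 23.3°, 5.3°, 43.7°, 12.5°, 1.9°, 4.2°, 269.1°.
Largest gap = 269.1° ⇒ minimal covering band is its complement: 360° − 269.1° = 90.9°.
Band runs from -75.4° eastward to +15.5°.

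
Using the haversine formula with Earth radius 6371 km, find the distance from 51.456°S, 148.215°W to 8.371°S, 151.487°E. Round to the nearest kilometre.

7251 km

Δλ = 151.487 − -148.215 = 299.702°; wrapped into (−180°, 180°]: -60.298°.
Δφ = -8.371 − -51.456 = 43.085°.
a = sin²(Δφ/2) + cos φ₁ · cos φ₂ · sin²(Δλ/2) = 0.290339.
c = 2·atan2(√a, √(1−a)) = 1.13810 rad → d = 6371·c ≈ 7250.82 km.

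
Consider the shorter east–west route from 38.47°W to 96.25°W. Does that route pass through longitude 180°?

No

Signed shortest Δλ = ((-96.25 − -38.47 + 180) mod 360) − 180 = -57.78°.
Going west by 57.78° from -38.47° reaches -96.25° without touching 180°.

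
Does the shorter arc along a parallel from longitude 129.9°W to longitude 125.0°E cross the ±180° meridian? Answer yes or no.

Yes

Naïve |125.0 − -129.9| = 254.9° > 180°, so the shorter arc goes the other way round — across 180°.
Signed shortest Δλ = ((125.0 − -129.9 + 180) mod 360) − 180 = -105.1°.
Going west by 105.1° from -129.9° passes through 180° before reaching +125.0°.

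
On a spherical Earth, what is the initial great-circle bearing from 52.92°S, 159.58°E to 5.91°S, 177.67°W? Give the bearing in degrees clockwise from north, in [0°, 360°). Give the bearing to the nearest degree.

Δλ = -177.67 − 159.58 = -337.25°; wrapped into (−180°, 180°]: 22.75°.
θ = atan2( sin Δλ · cos φ₂ , cos φ₁ · sin φ₂ − sin φ₁ · cos φ₂ · cos Δλ )
  = atan2(0.38466, 0.66973) = 29.870° → normalised to [0°, 360°): 29.870°.

30°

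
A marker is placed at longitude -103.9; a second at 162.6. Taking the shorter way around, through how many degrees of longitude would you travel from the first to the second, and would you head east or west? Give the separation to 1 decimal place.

Raw difference: 162.6 − -103.9 = 266.5°.
Normalise into (−180°, 180°]: 266.5° − 360° = -93.5°.
Negative ⇒ the second point lies to the west; separation 93.5°.

93.5° west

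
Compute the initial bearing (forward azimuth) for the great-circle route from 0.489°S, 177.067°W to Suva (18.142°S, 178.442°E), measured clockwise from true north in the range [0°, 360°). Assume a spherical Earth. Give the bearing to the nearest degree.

Δλ = 178.442 − -177.067 = 355.509°; wrapped into (−180°, 180°]: -4.491°.
θ = atan2( sin Δλ · cos φ₂ , cos φ₁ · sin φ₂ − sin φ₁ · cos φ₂ · cos Δλ )
  = atan2(-0.07441, -0.30328) = -166.215° → normalised to [0°, 360°): 193.785°.

194°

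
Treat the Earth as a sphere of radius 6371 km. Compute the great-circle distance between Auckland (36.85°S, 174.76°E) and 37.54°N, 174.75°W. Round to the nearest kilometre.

8342 km

Δλ = -174.75 − 174.76 = -349.51°; wrapped into (−180°, 180°]: 10.49°.
Δφ = 37.54 − -36.85 = 74.39°.
a = sin²(Δφ/2) + cos φ₁ · cos φ₂ · sin²(Δλ/2) = 0.370758.
c = 2·atan2(√a, √(1−a)) = 1.30934 rad → d = 6371·c ≈ 8341.83 km.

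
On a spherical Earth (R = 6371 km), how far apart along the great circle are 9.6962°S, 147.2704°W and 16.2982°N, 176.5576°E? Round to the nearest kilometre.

4919 km

Δλ = 176.5576 − -147.2704 = 323.8280°; wrapped into (−180°, 180°]: -36.1720°.
Δφ = 16.2982 − -9.6962 = 25.9944°.
a = sin²(Δφ/2) + cos φ₁ · cos φ₂ · sin²(Δλ/2) = 0.141763.
c = 2·atan2(√a, √(1−a)) = 0.77206 rad → d = 6371·c ≈ 4918.80 km.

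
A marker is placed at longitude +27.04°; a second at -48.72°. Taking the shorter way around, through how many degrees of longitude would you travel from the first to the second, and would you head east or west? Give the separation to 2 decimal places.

Raw difference: -48.72 − 27.04 = -75.76°.
Normalise into (−180°, 180°]: -75.76° stays -75.76°.
Negative ⇒ the second point lies to the west; separation 75.76°.

75.76° west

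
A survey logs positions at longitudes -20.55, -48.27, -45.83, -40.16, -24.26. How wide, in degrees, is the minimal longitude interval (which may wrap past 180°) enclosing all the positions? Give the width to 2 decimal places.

27.72°

Sort the longitudes: -48.27°, -45.83°, -40.16°, -24.26°, -20.55°.
Eastward gaps between consecutive values (wrapping around): 2.44°, 5.67°, 15.90°, 3.71°, 332.28°.
Largest gap = 332.28° ⇒ minimal covering band is its complement: 360° − 332.28° = 27.72°.
Band runs from -48.27° eastward to -20.55°.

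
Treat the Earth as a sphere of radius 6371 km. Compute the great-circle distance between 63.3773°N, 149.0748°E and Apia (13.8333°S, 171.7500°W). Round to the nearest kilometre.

9218 km

Δλ = -171.7500 − 149.0748 = -320.8248°; wrapped into (−180°, 180°]: 39.1752°.
Δφ = -13.8333 − 63.3773 = -77.2106°.
a = sin²(Δφ/2) + cos φ₁ · cos φ₂ · sin²(Δλ/2) = 0.438219.
c = 2·atan2(√a, √(1−a)) = 1.44692 rad → d = 6371·c ≈ 9218.31 km.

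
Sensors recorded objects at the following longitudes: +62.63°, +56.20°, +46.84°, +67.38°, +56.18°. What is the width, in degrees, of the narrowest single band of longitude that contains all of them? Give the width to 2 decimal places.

20.54°

Sort the longitudes: +46.84°, +56.18°, +56.20°, +62.63°, +67.38°.
Eastward gaps between consecutive values (wrapping around): 9.34°, 0.02°, 6.43°, 4.75°, 339.46°.
Largest gap = 339.46° ⇒ minimal covering band is its complement: 360° − 339.46° = 20.54°.
Band runs from +46.84° eastward to +67.38°.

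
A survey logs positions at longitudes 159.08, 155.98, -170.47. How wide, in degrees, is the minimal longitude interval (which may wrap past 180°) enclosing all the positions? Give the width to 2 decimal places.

Sort the longitudes: -170.47°, +155.98°, +159.08°.
Eastward gaps between consecutive values (wrapping around): 326.45°, 3.10°, 30.45°.
Largest gap = 326.45° ⇒ minimal covering band is its complement: 360° − 326.45° = 33.55°.
Band runs from +155.98° eastward to -170.47°, crossing the antimeridian.

33.55°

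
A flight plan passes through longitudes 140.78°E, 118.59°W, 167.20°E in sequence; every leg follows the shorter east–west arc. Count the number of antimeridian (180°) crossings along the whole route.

2

Leg 1: +140.78° → -118.59°, shortest Δλ = 100.63° (east) — crosses 180°.
Leg 2: -118.59° → +167.20°, shortest Δλ = -74.21° (west) — crosses 180°.
Total crossings: 2.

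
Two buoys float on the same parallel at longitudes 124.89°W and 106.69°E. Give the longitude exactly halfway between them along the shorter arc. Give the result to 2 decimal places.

170.90°E

Signed shortest Δλ from -124.89° to +106.69° is -128.42°.
Midpoint longitude = -124.89° + (-128.42°)/2 = -124.89° − 64.21° = -189.10°.
Normalise into (−180°, 180°]: +170.90°.
(The naïve average (-124.89 + +106.69)/2 = -9.1° is on the wrong side of the globe.)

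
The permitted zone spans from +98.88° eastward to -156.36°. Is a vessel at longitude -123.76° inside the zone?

No

Band width going east from +98.88° to -156.36°: ((-156.36 − 98.88) mod 360) = 104.76°.
Offset of -123.76° east of the west edge: ((-123.76 − 98.88) mod 360) = 137.36°.
137.36° > 104.76° ⇒ outside.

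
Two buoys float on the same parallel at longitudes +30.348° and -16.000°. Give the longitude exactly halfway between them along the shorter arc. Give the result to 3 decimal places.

+7.174°

Signed shortest Δλ from +30.348° to -16.000° is -46.348°.
Midpoint longitude = +30.348° + (-46.348°)/2 = +30.348° − 23.174° = +7.174°.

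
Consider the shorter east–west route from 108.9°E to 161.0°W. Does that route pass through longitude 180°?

Naïve |-161.0 − 108.9| = 269.9° > 180°, so the shorter arc goes the other way round — across 180°.
Signed shortest Δλ = ((-161.0 − 108.9 + 180) mod 360) − 180 = 90.1°.
Going east by 90.1° from +108.9° passes through 180° before reaching -161.0°.

Yes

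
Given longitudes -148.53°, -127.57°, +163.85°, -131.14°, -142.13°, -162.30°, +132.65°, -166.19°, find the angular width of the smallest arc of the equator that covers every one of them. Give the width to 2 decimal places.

Sort the longitudes: -166.19°, -162.30°, -148.53°, -142.13°, -131.14°, -127.57°, +132.65°, +163.85°.
Eastward gaps between consecutive values (wrapping around): 3.89°, 13.77°, 6.40°, 10.99°, 3.57°, 260.22°, 31.20°, 29.96°.
Largest gap = 260.22° ⇒ minimal covering band is its complement: 360° − 260.22° = 99.78°.
Band runs from +132.65° eastward to -127.57°, crossing the antimeridian.

99.78°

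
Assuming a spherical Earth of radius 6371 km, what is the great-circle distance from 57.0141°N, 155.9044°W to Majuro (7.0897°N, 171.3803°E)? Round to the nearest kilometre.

Δλ = 171.3803 − -155.9044 = 327.2847°; wrapped into (−180°, 180°]: -32.7153°.
Δφ = 7.0897 − 57.0141 = -49.9244°.
a = sin²(Δφ/2) + cos φ₁ · cos φ₂ · sin²(Δλ/2) = 0.220954.
c = 2·atan2(√a, √(1−a)) = 0.97871 rad → d = 6371·c ≈ 6235.37 km.

6235 km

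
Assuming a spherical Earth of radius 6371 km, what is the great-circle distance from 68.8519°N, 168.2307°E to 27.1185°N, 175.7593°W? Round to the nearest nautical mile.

2569 nmi

Δλ = -175.7593 − 168.2307 = -343.9900°; wrapped into (−180°, 180°]: 16.0100°.
Δφ = 27.1185 − 68.8519 = -41.7334°.
a = sin²(Δφ/2) + cos φ₁ · cos φ₂ · sin²(Δλ/2) = 0.133102.
c = 2·atan2(√a, √(1−a)) = 0.74690 rad → d = 6371·c ≈ 4758.53 km ≈ 2569.40 nmi.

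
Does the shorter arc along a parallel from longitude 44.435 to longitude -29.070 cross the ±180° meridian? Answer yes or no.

No

Signed shortest Δλ = ((-29.070 − 44.435 + 180) mod 360) − 180 = -73.505°.
Going west by 73.505° from +44.435° reaches -29.070° without touching 180°.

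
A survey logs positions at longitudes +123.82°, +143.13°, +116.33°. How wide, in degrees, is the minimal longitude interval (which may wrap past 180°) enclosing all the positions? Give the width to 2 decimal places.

Sort the longitudes: +116.33°, +123.82°, +143.13°.
Eastward gaps between consecutive values (wrapping around): 7.49°, 19.31°, 333.20°.
Largest gap = 333.20° ⇒ minimal covering band is its complement: 360° − 333.20° = 26.80°.
Band runs from +116.33° eastward to +143.13°.

26.80°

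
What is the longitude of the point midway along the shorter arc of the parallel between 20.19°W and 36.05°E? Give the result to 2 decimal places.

7.93°E

Signed shortest Δλ from -20.19° to +36.05° is +56.24°.
Midpoint longitude = -20.19° + (+56.24°)/2 = -20.19° + 28.12° = +7.93°.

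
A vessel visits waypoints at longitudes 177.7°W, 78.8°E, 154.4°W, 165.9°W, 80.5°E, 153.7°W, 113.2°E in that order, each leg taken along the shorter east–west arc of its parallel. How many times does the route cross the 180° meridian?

5

Leg 1: -177.7° → +78.8°, shortest Δλ = -103.5° (west) — crosses 180°.
Leg 2: +78.8° → -154.4°, shortest Δλ = 126.8° (east) — crosses 180°.
Leg 3: -154.4° → -165.9°, shortest Δλ = -11.5° (west) — does not cross 180°.
Leg 4: -165.9° → +80.5°, shortest Δλ = -113.6° (west) — crosses 180°.
Leg 5: +80.5° → -153.7°, shortest Δλ = 125.8° (east) — crosses 180°.
Leg 6: -153.7° → +113.2°, shortest Δλ = -93.1° (west) — crosses 180°.
Total crossings: 5.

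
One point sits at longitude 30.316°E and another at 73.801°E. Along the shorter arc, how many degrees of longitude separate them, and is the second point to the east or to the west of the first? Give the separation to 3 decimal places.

Raw difference: 73.801 − 30.316 = 43.485°.
Normalise into (−180°, 180°]: 43.485° stays 43.485°.
Positive ⇒ the second point lies to the east; separation 43.485°.

43.485° east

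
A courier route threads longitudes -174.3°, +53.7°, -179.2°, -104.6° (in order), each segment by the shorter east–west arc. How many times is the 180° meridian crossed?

2

Leg 1: -174.3° → +53.7°, shortest Δλ = -132.0° (west) — crosses 180°.
Leg 2: +53.7° → -179.2°, shortest Δλ = 127.1° (east) — crosses 180°.
Leg 3: -179.2° → -104.6°, shortest Δλ = 74.6° (east) — does not cross 180°.
Total crossings: 2.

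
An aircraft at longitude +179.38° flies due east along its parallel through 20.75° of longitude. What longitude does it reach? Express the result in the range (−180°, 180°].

-159.87°

Start at +179.38°; shift +20.75° → +200.13°.
+200.13° lies outside (−180°, 180°]; subtract 360° → -159.87°.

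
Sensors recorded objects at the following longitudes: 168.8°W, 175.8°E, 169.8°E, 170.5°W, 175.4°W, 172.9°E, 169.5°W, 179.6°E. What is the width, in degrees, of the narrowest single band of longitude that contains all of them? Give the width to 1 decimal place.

Sort the longitudes: -175.4°, -170.5°, -169.5°, -168.8°, +169.8°, +172.9°, +175.8°, +179.6°.
Eastward gaps between consecutive values (wrapping around): 4.9°, 1.0°, 0.7°, 338.6°, 3.1°, 2.9°, 3.8°, 5.0°.
Largest gap = 338.6° ⇒ minimal covering band is its complement: 360° − 338.6° = 21.4°.
Band runs from +169.8° eastward to -168.8°, crossing the antimeridian.

21.4°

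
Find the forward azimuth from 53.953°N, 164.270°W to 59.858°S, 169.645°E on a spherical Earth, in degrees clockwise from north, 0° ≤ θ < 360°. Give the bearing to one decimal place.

Δλ = 169.645 − -164.270 = 333.915°; wrapped into (−180°, 180°]: -26.085°.
θ = atan2( sin Δλ · cos φ₂ , cos φ₁ · sin φ₂ − sin φ₁ · cos φ₂ · cos Δλ )
  = atan2(-0.22080, -0.87353) = -165.815° → normalised to [0°, 360°): 194.185°.

194.2°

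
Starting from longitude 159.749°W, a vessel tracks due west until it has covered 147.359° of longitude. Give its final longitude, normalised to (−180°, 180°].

52.892°E

Start at -159.749°; shift −147.359° → -307.108°.
-307.108° lies outside (−180°, 180°]; add 360° → +52.892°.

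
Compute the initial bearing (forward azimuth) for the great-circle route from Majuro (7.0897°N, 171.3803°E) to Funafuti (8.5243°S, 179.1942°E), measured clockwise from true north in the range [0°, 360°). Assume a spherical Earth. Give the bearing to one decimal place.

Δλ = 179.1942 − 171.3803 = 7.8139°.
θ = atan2( sin Δλ · cos φ₂ , cos φ₁ · sin φ₂ − sin φ₁ · cos φ₂ · cos Δλ )
  = atan2(0.13445, -0.26802) = 153.359° → normalised to [0°, 360°): 153.359°.

153.4°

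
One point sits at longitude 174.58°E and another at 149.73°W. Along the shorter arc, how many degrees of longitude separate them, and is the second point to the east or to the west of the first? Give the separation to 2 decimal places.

35.69° east

Raw difference: -149.73 − 174.58 = -324.31°.
Normalise into (−180°, 180°]: -324.31° + 360° = 35.69°.
Positive ⇒ the second point lies to the east; separation 35.69°.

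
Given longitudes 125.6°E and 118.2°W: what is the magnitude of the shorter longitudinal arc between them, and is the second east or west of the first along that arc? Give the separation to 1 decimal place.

Raw difference: -118.2 − 125.6 = -243.8°.
Normalise into (−180°, 180°]: -243.8° + 360° = 116.2°.
Positive ⇒ the second point lies to the east; separation 116.2°.

116.2° east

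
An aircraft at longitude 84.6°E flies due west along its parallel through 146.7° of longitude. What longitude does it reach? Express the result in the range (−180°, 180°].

Start at +84.6°; shift −146.7° → -62.1°.
-62.1° already lies in (−180°, 180°].

62.1°W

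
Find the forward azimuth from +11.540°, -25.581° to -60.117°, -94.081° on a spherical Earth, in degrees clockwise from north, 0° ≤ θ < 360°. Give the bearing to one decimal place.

207.6°

Δλ = -94.081 − -25.581 = -68.500°.
θ = atan2( sin Δλ · cos φ₂ , cos φ₁ · sin φ₂ − sin φ₁ · cos φ₂ · cos Δλ )
  = atan2(-0.46356, -0.88605) = -152.382° → normalised to [0°, 360°): 207.618°.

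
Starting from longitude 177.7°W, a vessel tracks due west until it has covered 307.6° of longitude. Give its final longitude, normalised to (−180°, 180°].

125.3°W

Start at -177.7°; shift −307.6° → -485.3°.
-485.3° lies outside (−180°, 180°]; add 360° → -125.3°.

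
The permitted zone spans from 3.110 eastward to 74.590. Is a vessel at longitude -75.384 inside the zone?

Band width going east from +3.110° to +74.590°: ((74.590 − 3.110) mod 360) = 71.480°.
Offset of -75.384° east of the west edge: ((-75.384 − 3.110) mod 360) = 281.506°.
281.506° > 71.480° ⇒ outside.

No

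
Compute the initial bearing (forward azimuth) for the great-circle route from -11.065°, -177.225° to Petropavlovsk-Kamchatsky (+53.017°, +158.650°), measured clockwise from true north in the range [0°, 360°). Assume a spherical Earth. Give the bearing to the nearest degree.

Δλ = 158.650 − -177.225 = 335.875°; wrapped into (−180°, 180°]: -24.125°.
θ = atan2( sin Δλ · cos φ₂ , cos φ₁ · sin φ₂ − sin φ₁ · cos φ₂ · cos Δλ )
  = atan2(-0.24588, 0.88934) = -15.455° → normalised to [0°, 360°): 344.545°.

345°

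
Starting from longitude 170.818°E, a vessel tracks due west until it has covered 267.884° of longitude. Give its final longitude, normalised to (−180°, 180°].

Start at +170.818°; shift −267.884° → -97.066°.
-97.066° already lies in (−180°, 180°].

97.066°W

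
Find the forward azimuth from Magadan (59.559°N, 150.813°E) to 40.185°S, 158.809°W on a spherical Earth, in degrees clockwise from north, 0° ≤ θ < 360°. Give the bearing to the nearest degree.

142°

Δλ = -158.809 − 150.813 = -309.622°; wrapped into (−180°, 180°]: 50.378°.
θ = atan2( sin Δλ · cos φ₂ , cos φ₁ · sin φ₂ − sin φ₁ · cos φ₂ · cos Δλ )
  = atan2(0.58846, -0.74696) = 141.769° → normalised to [0°, 360°): 141.769°.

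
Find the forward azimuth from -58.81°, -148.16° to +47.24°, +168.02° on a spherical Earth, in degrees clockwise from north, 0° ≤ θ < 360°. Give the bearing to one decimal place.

Δλ = 168.02 − -148.16 = 316.18°; wrapped into (−180°, 180°]: -43.82°.
θ = atan2( sin Δλ · cos φ₂ , cos φ₁ · sin φ₂ − sin φ₁ · cos φ₂ · cos Δλ )
  = atan2(-0.47009, 0.79928) = -30.461° → normalised to [0°, 360°): 329.539°.

329.5°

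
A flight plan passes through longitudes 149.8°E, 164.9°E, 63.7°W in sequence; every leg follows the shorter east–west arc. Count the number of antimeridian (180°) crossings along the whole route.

1

Leg 1: +149.8° → +164.9°, shortest Δλ = 15.1° (east) — does not cross 180°.
Leg 2: +164.9° → -63.7°, shortest Δλ = 131.4° (east) — crosses 180°.
Total crossings: 1.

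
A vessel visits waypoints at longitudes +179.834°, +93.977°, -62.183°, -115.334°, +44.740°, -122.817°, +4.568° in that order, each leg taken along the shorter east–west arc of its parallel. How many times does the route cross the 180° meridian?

Leg 1: +179.834° → +93.977°, shortest Δλ = -85.857° (west) — does not cross 180°.
Leg 2: +93.977° → -62.183°, shortest Δλ = -156.16° (west) — does not cross 180°.
Leg 3: -62.183° → -115.334°, shortest Δλ = -53.151° (west) — does not cross 180°.
Leg 4: -115.334° → +44.740°, shortest Δλ = 160.074° (east) — does not cross 180°.
Leg 5: +44.740° → -122.817°, shortest Δλ = -167.557° (west) — does not cross 180°.
Leg 6: -122.817° → +4.568°, shortest Δλ = 127.385° (east) — does not cross 180°.
Total crossings: 0.

0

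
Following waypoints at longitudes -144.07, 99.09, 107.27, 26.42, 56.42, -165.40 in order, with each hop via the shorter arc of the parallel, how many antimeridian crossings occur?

Leg 1: -144.07° → +99.09°, shortest Δλ = -116.84° (west) — crosses 180°.
Leg 2: +99.09° → +107.27°, shortest Δλ = 8.18° (east) — does not cross 180°.
Leg 3: +107.27° → +26.42°, shortest Δλ = -80.85° (west) — does not cross 180°.
Leg 4: +26.42° → +56.42°, shortest Δλ = 30.0° (east) — does not cross 180°.
Leg 5: +56.42° → -165.40°, shortest Δλ = 138.18° (east) — crosses 180°.
Total crossings: 2.

2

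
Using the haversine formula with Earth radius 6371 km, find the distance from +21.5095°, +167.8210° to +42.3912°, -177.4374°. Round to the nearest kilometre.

2697 km

Δλ = -177.4374 − 167.8210 = -345.2584°; wrapped into (−180°, 180°]: 14.7416°.
Δφ = 42.3912 − 21.5095 = 20.8817°.
a = sin²(Δφ/2) + cos φ₁ · cos φ₂ · sin²(Δλ/2) = 0.044150.
c = 2·atan2(√a, √(1−a)) = 0.42339 rad → d = 6371·c ≈ 2697.43 km.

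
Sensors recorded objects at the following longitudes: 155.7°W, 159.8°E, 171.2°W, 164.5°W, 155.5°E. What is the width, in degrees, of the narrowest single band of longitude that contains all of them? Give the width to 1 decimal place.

48.8°

Sort the longitudes: -171.2°, -164.5°, -155.7°, +155.5°, +159.8°.
Eastward gaps between consecutive values (wrapping around): 6.7°, 8.8°, 311.2°, 4.3°, 29.0°.
Largest gap = 311.2° ⇒ minimal covering band is its complement: 360° − 311.2° = 48.8°.
Band runs from +155.5° eastward to -155.7°, crossing the antimeridian.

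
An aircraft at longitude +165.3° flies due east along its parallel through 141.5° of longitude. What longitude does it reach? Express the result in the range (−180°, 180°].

-53.2°

Start at +165.3°; shift +141.5° → +306.8°.
+306.8° lies outside (−180°, 180°]; subtract 360° → -53.2°.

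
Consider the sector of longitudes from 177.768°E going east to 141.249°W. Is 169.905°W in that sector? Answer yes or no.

Band width going east from +177.768° to -141.249°: ((-141.249 − 177.768) mod 360) = 40.983°.
Offset of -169.905° east of the west edge: ((-169.905 − 177.768) mod 360) = 12.327°.
12.327° ≤ 40.983° ⇒ inside.

Yes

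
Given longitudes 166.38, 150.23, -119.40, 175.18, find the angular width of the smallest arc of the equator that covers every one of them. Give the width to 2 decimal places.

90.37°

Sort the longitudes: -119.40°, +150.23°, +166.38°, +175.18°.
Eastward gaps between consecutive values (wrapping around): 269.63°, 16.15°, 8.80°, 65.42°.
Largest gap = 269.63° ⇒ minimal covering band is its complement: 360° − 269.63° = 90.37°.
Band runs from +150.23° eastward to -119.40°, crossing the antimeridian.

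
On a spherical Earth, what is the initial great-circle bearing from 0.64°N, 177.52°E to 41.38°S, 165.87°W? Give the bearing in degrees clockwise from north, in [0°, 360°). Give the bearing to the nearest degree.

162°

Δλ = -165.87 − 177.52 = -343.39°; wrapped into (−180°, 180°]: 16.61°.
θ = atan2( sin Δλ · cos φ₂ , cos φ₁ · sin φ₂ − sin φ₁ · cos φ₂ · cos Δλ )
  = atan2(0.21449, -0.66904) = 162.225° → normalised to [0°, 360°): 162.225°.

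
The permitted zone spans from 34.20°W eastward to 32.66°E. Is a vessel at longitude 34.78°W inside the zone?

Band width going east from -34.20° to +32.66°: ((32.66 − -34.20) mod 360) = 66.86°.
Offset of -34.78° east of the west edge: ((-34.78 − -34.20) mod 360) = 359.42°.
359.42° > 66.86° ⇒ outside.

No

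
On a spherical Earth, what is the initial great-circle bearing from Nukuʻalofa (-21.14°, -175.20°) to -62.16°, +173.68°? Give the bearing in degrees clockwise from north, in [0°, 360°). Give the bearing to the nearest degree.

Δλ = 173.68 − -175.20 = 348.88°; wrapped into (−180°, 180°]: -11.12°.
θ = atan2( sin Δλ · cos φ₂ , cos φ₁ · sin φ₂ − sin φ₁ · cos φ₂ · cos Δλ )
  = atan2(-0.09007, -0.65948) = -172.223° → normalised to [0°, 360°): 187.777°.

188°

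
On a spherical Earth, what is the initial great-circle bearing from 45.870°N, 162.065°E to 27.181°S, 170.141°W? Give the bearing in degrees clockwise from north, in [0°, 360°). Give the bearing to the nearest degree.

155°

Δλ = -170.141 − 162.065 = -332.206°; wrapped into (−180°, 180°]: 27.794°.
θ = atan2( sin Δλ · cos φ₂ , cos φ₁ · sin φ₂ − sin φ₁ · cos φ₂ · cos Δλ )
  = atan2(0.41480, -0.88290) = 154.835° → normalised to [0°, 360°): 154.835°.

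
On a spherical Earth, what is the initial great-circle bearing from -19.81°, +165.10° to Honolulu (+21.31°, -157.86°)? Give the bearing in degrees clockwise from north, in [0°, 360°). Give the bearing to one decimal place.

43.4°

Δλ = -157.86 − 165.10 = -322.96°; wrapped into (−180°, 180°]: 37.04°.
θ = atan2( sin Δλ · cos φ₂ , cos φ₁ · sin φ₂ − sin φ₁ · cos φ₂ · cos Δλ )
  = atan2(0.56119, 0.59393) = 43.376° → normalised to [0°, 360°): 43.376°.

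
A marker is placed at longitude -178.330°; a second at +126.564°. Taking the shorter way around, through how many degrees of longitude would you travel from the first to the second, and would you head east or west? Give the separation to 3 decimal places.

Raw difference: 126.564 − -178.330 = 304.894°.
Normalise into (−180°, 180°]: 304.894° − 360° = -55.106°.
Negative ⇒ the second point lies to the west; separation 55.106°.

55.106° west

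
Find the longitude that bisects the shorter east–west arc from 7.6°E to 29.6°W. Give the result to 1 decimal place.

Signed shortest Δλ from +7.6° to -29.6° is -37.2°.
Midpoint longitude = +7.6° + (-37.2°)/2 = +7.6° − 18.6° = -11.0°.

11.0°W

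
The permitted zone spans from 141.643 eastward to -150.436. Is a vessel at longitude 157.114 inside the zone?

Band width going east from +141.643° to -150.436°: ((-150.436 − 141.643) mod 360) = 67.921°.
Offset of +157.114° east of the west edge: ((157.114 − 141.643) mod 360) = 15.471°.
15.471° ≤ 67.921° ⇒ inside.

Yes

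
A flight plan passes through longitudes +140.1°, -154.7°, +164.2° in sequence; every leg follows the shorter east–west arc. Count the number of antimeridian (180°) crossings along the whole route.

2

Leg 1: +140.1° → -154.7°, shortest Δλ = 65.2° (east) — crosses 180°.
Leg 2: -154.7° → +164.2°, shortest Δλ = -41.1° (west) — crosses 180°.
Total crossings: 2.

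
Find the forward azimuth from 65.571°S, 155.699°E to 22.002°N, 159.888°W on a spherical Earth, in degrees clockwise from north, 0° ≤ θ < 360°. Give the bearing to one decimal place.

40.6°

Δλ = -159.888 − 155.699 = -315.587°; wrapped into (−180°, 180°]: 44.413°.
θ = atan2( sin Δλ · cos φ₂ , cos φ₁ · sin φ₂ − sin φ₁ · cos φ₂ · cos Δλ )
  = atan2(0.64886, 0.75794) = 40.566° → normalised to [0°, 360°): 40.566°.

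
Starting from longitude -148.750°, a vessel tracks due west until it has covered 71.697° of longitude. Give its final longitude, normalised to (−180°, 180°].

+139.553°

Start at -148.750°; shift −71.697° → -220.447°.
-220.447° lies outside (−180°, 180°]; add 360° → +139.553°.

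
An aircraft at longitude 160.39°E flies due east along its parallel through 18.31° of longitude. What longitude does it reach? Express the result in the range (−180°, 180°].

178.70°E

Start at +160.39°; shift +18.31° → +178.70°.
+178.70° already lies in (−180°, 180°].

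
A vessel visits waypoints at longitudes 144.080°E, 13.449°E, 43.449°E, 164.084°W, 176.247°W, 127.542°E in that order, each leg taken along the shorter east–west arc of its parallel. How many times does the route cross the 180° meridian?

2

Leg 1: +144.080° → +13.449°, shortest Δλ = -130.631° (west) — does not cross 180°.
Leg 2: +13.449° → +43.449°, shortest Δλ = 30.0° (east) — does not cross 180°.
Leg 3: +43.449° → -164.084°, shortest Δλ = 152.467° (east) — crosses 180°.
Leg 4: -164.084° → -176.247°, shortest Δλ = -12.163° (west) — does not cross 180°.
Leg 5: -176.247° → +127.542°, shortest Δλ = -56.211° (west) — crosses 180°.
Total crossings: 2.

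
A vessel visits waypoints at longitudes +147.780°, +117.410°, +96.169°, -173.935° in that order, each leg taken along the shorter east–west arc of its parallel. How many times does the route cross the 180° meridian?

Leg 1: +147.780° → +117.410°, shortest Δλ = -30.37° (west) — does not cross 180°.
Leg 2: +117.410° → +96.169°, shortest Δλ = -21.241° (west) — does not cross 180°.
Leg 3: +96.169° → -173.935°, shortest Δλ = 89.896° (east) — crosses 180°.
Total crossings: 1.

1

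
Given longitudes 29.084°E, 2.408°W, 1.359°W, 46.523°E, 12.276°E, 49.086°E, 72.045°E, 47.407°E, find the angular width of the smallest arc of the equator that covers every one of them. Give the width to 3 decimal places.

74.453°

Sort the longitudes: -2.408°, -1.359°, +12.276°, +29.084°, +46.523°, +47.407°, +49.086°, +72.045°.
Eastward gaps between consecutive values (wrapping around): 1.049°, 13.635°, 16.808°, 17.439°, 0.884°, 1.679°, 22.959°, 285.547°.
Largest gap = 285.547° ⇒ minimal covering band is its complement: 360° − 285.547° = 74.453°.
Band runs from -2.408° eastward to +72.045°.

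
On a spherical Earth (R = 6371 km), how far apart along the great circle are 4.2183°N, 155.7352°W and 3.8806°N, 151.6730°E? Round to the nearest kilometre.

Δλ = 151.6730 − -155.7352 = 307.4082°; wrapped into (−180°, 180°]: -52.5918°.
Δφ = 3.8806 − 4.2183 = -0.3377°.
a = sin²(Δφ/2) + cos φ₁ · cos φ₂ · sin²(Δλ/2) = 0.195284.
c = 2·atan2(√a, √(1−a)) = 0.91545 rad → d = 6371·c ≈ 5832.34 km.

5832 km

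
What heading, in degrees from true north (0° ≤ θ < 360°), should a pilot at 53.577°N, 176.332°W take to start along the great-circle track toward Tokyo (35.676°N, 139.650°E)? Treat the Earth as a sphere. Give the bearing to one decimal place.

Δλ = 139.650 − -176.332 = 315.982°; wrapped into (−180°, 180°]: -44.018°.
θ = atan2( sin Δλ · cos φ₂ , cos φ₁ · sin φ₂ − sin φ₁ · cos φ₂ · cos Δλ )
  = atan2(-0.56447, -0.12378) = -102.368° → normalised to [0°, 360°): 257.632°.

257.6°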